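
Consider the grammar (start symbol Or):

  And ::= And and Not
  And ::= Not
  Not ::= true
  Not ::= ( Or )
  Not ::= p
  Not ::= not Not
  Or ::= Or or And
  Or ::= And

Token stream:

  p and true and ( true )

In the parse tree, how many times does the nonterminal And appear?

4

[Or [And [And [And [Not p]] and [Not true]] and [Not ( [Or [And [Not true]]] )]]]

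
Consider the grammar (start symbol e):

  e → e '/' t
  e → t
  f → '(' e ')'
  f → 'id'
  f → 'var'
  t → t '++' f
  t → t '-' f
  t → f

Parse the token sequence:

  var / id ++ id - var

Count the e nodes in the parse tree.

2

[e [e [t [f var]]] / [t [t [t [f id]] ++ [f id]] - [f var]]]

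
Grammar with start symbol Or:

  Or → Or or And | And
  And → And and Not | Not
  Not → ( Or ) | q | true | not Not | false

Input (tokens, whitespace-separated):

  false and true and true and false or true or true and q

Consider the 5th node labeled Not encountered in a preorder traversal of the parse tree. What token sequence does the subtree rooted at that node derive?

[Or [Or [Or [And [And [And [And [Not false]] and [Not true]] and [Not true]] and [Not false]]] or [And [Not true]]] or [And [And [Not true]] and [Not q]]]

true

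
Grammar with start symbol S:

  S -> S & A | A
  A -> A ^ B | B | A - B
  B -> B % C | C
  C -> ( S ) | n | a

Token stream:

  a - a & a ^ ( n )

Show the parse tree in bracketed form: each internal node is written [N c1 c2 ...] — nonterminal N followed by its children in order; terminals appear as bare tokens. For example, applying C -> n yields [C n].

[S [S [A [A [B [C a]]] - [B [C a]]]] & [A [A [B [C a]]] ^ [B [C ( [S [A [B [C n]]]] )]]]]

S
S & A
A & A
A - B & A
B - B & A
C - B & A
a - B & A
a - C & A
a - a & A
a - a & A ^ B
a - a & B ^ B
a - a & C ^ B
a - a & a ^ B
a - a & a ^ C
a - a & a ^ ( S )
a - a & a ^ ( A )
a - a & a ^ ( B )
a - a & a ^ ( C )
a - a & a ^ ( n )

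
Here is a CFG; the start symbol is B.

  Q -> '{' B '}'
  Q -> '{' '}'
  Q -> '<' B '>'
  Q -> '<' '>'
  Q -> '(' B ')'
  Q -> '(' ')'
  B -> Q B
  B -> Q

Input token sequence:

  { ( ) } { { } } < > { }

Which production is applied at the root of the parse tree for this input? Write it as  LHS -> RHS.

[B [Q { [B [Q ( )]] }] [B [Q { [B [Q { }]] }] [B [Q < >] [B [Q { }]]]]]

B -> Q B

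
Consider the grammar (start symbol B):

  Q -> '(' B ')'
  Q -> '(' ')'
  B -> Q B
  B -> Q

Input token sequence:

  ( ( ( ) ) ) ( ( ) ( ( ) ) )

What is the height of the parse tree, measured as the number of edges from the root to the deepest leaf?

8

[B [Q ( [B [Q ( [B [Q ( )]] )]] )] [B [Q ( [B [Q ( )] [B [Q ( [B [Q ( )]] )]]] )]]]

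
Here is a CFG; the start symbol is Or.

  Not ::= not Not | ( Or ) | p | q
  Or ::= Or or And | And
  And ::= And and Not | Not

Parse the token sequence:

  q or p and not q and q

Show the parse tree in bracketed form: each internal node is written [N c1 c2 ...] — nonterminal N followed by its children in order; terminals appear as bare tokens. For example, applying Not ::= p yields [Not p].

[Or [Or [And [Not q]]] or [And [And [And [Not p]] and [Not not [Not q]]] and [Not q]]]

Or
Or or And
And or And
Not or And
q or And
q or And and Not
q or And and Not and Not
q or Not and Not and Not
q or p and Not and Not
q or p and not Not and Not
q or p and not q and Not
q or p and not q and q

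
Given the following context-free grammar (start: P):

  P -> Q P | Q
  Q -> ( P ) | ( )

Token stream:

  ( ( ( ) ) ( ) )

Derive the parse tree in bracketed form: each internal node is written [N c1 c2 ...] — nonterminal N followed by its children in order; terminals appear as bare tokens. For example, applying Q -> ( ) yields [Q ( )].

[P [Q ( [P [Q ( [P [Q ( )]] )] [P [Q ( )]]] )]]

P
Q
( P )
( Q P )
( ( P ) P )
( ( Q ) P )
( ( ( ) ) P )
( ( ( ) ) Q )
( ( ( ) ) ( ) )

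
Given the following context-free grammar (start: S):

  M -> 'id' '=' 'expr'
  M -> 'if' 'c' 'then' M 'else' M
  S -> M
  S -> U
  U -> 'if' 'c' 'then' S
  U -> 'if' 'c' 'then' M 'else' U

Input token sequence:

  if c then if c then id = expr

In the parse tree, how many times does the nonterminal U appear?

[S [U if c then [S [U if c then [S [M id = expr]]]]]]

2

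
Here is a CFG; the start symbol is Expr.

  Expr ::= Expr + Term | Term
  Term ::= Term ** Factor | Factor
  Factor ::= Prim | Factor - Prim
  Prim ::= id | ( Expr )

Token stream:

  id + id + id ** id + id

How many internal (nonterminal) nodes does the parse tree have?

[Expr [Expr [Expr [Expr [Term [Factor [Prim id]]]] + [Term [Factor [Prim id]]]] + [Term [Term [Factor [Prim id]]] ** [Factor [Prim id]]]] + [Term [Factor [Prim id]]]]

19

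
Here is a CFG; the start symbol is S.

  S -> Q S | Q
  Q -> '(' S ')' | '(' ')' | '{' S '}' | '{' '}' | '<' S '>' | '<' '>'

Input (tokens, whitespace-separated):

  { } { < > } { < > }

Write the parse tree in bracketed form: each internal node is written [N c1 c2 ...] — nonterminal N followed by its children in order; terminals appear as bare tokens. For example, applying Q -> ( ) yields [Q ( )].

[S [Q { }] [S [Q { [S [Q < >]] }] [S [Q { [S [Q < >]] }]]]]

S
Q S
{ } S
{ } Q S
{ } { S } S
{ } { Q } S
{ } { < > } S
{ } { < > } Q
{ } { < > } { S }
{ } { < > } { Q }
{ } { < > } { < > }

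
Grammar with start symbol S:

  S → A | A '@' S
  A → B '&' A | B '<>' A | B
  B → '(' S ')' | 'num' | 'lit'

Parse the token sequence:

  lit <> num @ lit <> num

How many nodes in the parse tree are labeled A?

[S [A [B lit] <> [A [B num]]] @ [S [A [B lit] <> [A [B num]]]]]

4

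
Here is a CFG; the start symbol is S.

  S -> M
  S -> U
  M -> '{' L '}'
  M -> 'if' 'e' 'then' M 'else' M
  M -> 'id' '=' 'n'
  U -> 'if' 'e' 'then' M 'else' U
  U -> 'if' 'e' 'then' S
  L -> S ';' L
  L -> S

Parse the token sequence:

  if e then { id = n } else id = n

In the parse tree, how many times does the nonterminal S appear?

[S [M if e then [M { [L [S [M id = n]]] }] else [M id = n]]]

2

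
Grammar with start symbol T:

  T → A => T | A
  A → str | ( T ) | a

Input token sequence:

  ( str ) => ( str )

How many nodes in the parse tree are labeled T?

4

[T [A ( [T [A str]] )] => [T [A ( [T [A str]] )]]]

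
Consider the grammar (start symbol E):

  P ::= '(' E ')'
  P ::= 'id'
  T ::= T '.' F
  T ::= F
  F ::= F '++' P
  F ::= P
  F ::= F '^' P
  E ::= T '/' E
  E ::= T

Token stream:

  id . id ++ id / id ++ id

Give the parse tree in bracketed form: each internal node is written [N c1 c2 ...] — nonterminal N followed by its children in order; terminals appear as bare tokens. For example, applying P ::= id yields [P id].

[E [T [T [F [P id]]] . [F [F [P id]] ++ [P id]]] / [E [T [F [F [P id]] ++ [P id]]]]]

E
T / E
T . F / E
F . F / E
P . F / E
id . F / E
id . F ++ P / E
id . P ++ P / E
id . id ++ P / E
id . id ++ id / E
id . id ++ id / T
id . id ++ id / F
id . id ++ id / F ++ P
id . id ++ id / P ++ P
id . id ++ id / id ++ P
id . id ++ id / id ++ id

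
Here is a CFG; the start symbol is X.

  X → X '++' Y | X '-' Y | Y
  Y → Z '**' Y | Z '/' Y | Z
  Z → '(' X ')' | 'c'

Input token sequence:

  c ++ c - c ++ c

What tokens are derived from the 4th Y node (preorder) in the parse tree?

c

[X [X [X [X [Y [Z c]]] ++ [Y [Z c]]] - [Y [Z c]]] ++ [Y [Z c]]]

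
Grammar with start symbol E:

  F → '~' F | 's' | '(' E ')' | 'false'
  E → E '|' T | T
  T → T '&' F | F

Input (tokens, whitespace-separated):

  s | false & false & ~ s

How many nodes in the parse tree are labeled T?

4

[E [E [T [F s]]] | [T [T [T [F false]] & [F false]] & [F ~ [F s]]]]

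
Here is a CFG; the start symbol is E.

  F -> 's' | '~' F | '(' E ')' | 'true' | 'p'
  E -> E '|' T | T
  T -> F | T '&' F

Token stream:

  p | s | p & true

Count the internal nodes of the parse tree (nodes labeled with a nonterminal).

11

[E [E [E [T [F p]]] | [T [F s]]] | [T [T [F p]] & [F true]]]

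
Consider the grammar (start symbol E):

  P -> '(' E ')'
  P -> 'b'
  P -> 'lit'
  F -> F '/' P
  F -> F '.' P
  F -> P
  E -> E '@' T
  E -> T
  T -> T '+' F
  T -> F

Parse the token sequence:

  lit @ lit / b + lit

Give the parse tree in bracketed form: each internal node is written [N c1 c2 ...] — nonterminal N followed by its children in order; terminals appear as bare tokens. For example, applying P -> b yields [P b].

[E [E [T [F [P lit]]]] @ [T [T [F [F [P lit]] / [P b]]] + [F [P lit]]]]

E
E @ T
T @ T
F @ T
P @ T
lit @ T
lit @ T + F
lit @ F + F
lit @ F / P + F
lit @ P / P + F
lit @ lit / P + F
lit @ lit / b + F
lit @ lit / b + P
lit @ lit / b + lit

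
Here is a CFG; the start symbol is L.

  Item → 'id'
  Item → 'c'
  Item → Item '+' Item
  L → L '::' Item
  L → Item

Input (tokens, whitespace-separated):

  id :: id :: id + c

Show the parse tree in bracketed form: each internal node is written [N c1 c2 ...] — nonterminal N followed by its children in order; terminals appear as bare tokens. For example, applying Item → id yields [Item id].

L
L :: Item
L :: Item :: Item
Item :: Item :: Item
id :: Item :: Item
id :: id :: Item
id :: id :: Item + Item
id :: id :: id + Item
id :: id :: id + c

[L [L [L [Item id]] :: [Item id]] :: [Item [Item id] + [Item c]]]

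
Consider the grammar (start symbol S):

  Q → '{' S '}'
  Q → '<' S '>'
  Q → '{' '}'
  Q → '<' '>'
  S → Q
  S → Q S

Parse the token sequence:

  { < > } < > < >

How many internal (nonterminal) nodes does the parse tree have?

[S [Q { [S [Q < >]] }] [S [Q < >] [S [Q < >]]]]

8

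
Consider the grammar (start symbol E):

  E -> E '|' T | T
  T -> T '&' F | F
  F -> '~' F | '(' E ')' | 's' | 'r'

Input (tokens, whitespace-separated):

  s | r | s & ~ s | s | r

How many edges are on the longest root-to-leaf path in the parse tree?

7

[E [E [E [E [E [T [F s]]] | [T [F r]]] | [T [T [F s]] & [F ~ [F s]]]] | [T [F s]]] | [T [F r]]]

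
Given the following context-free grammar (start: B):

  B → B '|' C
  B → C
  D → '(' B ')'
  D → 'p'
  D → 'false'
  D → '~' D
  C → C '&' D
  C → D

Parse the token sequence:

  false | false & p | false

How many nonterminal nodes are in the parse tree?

11

[B [B [B [C [D false]]] | [C [C [D false]] & [D p]]] | [C [D false]]]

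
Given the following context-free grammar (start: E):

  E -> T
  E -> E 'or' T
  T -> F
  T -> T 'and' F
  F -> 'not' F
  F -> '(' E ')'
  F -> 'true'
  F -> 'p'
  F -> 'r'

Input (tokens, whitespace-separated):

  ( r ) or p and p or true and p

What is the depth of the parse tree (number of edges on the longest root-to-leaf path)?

[E [E [E [T [F ( [E [T [F r]]] )]]] or [T [T [F p]] and [F p]]] or [T [T [F true]] and [F p]]]

8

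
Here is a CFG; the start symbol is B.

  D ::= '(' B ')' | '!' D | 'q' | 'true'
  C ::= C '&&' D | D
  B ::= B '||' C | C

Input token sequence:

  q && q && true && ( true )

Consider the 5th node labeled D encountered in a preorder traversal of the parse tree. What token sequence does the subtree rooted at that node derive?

[B [C [C [C [C [D q]] && [D q]] && [D true]] && [D ( [B [C [D true]]] )]]]

true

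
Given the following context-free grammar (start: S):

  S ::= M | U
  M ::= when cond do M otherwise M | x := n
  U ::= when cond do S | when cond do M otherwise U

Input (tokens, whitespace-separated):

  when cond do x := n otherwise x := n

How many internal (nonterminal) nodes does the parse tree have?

4

[S [M when cond do [M x := n] otherwise [M x := n]]]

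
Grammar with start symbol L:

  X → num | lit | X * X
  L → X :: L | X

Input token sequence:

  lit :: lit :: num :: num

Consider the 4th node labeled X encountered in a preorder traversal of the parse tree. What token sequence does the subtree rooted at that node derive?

num

[L [X lit] :: [L [X lit] :: [L [X num] :: [L [X num]]]]]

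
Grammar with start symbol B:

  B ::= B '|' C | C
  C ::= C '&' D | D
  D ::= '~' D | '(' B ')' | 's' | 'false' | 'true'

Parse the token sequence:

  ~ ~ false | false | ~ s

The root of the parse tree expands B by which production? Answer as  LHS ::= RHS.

B ::= B '|' C

[B [B [B [C [D ~ [D ~ [D false]]]]] | [C [D false]]] | [C [D ~ [D s]]]]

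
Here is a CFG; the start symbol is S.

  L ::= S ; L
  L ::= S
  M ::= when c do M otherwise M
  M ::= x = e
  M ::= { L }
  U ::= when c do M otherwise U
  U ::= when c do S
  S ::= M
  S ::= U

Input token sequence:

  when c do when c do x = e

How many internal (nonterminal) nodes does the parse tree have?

[S [U when c do [S [U when c do [S [M x = e]]]]]]

6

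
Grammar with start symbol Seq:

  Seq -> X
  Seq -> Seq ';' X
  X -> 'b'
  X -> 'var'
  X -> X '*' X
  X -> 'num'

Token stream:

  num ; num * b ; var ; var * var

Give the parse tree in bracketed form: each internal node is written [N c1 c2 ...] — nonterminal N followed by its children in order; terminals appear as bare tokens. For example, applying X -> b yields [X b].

[Seq [Seq [Seq [Seq [X num]] ; [X [X num] * [X b]]] ; [X var]] ; [X [X var] * [X var]]]

Seq
Seq ; X
Seq ; X ; X
Seq ; X ; X ; X
X ; X ; X ; X
num ; X ; X ; X
num ; X * X ; X ; X
num ; num * X ; X ; X
num ; num * b ; X ; X
num ; num * b ; var ; X
num ; num * b ; var ; X * X
num ; num * b ; var ; var * X
num ; num * b ; var ; var * var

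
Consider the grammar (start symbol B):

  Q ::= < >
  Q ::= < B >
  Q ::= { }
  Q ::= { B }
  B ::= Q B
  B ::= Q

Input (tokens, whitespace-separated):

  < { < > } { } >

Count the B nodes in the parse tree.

[B [Q < [B [Q { [B [Q < >]] }] [B [Q { }]]] >]]

4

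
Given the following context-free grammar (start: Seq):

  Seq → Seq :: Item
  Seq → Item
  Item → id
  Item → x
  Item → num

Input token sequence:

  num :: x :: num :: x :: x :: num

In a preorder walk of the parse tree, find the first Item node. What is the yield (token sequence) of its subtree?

[Seq [Seq [Seq [Seq [Seq [Seq [Item num]] :: [Item x]] :: [Item num]] :: [Item x]] :: [Item x]] :: [Item num]]

num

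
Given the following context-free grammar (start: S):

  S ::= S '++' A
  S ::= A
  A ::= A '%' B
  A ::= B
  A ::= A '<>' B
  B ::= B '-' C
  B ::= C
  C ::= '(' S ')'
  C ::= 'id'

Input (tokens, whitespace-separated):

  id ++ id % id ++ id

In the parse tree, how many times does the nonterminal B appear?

[S [S [S [A [B [C id]]]] ++ [A [A [B [C id]]] % [B [C id]]]] ++ [A [B [C id]]]]

4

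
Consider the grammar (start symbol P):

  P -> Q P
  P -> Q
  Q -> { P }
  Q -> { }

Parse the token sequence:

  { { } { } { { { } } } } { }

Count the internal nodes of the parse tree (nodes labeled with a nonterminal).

[P [Q { [P [Q { }] [P [Q { }] [P [Q { [P [Q { [P [Q { }]] }]] }]]]] }] [P [Q { }]]]

14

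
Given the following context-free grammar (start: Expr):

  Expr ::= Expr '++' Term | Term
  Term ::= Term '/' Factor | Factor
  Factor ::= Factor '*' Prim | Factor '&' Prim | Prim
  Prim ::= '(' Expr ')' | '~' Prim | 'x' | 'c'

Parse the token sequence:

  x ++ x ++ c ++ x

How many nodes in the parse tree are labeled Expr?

[Expr [Expr [Expr [Expr [Term [Factor [Prim x]]]] ++ [Term [Factor [Prim x]]]] ++ [Term [Factor [Prim c]]]] ++ [Term [Factor [Prim x]]]]

4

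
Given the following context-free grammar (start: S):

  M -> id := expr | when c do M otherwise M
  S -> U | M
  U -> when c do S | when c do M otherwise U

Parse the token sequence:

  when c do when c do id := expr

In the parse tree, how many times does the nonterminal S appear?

3

[S [U when c do [S [U when c do [S [M id := expr]]]]]]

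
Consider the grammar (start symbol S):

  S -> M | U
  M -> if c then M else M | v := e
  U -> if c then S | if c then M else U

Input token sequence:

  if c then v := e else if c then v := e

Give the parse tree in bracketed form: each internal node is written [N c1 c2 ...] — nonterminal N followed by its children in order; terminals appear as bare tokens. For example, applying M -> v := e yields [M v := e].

[S [U if c then [M v := e] else [U if c then [S [M v := e]]]]]

S
U
if c then M else U
if c then v := e else U
if c then v := e else if c then S
if c then v := e else if c then M
if c then v := e else if c then v := e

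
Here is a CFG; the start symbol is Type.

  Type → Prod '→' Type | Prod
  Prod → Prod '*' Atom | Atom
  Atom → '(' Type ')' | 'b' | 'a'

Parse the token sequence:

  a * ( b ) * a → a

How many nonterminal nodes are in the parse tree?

13

[Type [Prod [Prod [Prod [Atom a]] * [Atom ( [Type [Prod [Atom b]]] )]] * [Atom a]] → [Type [Prod [Atom a]]]]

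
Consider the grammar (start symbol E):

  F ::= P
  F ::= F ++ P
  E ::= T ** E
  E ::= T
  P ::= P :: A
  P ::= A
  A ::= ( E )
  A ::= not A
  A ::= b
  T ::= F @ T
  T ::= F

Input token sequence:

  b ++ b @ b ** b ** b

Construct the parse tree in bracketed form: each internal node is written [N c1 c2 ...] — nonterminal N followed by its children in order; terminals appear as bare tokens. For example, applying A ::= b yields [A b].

[E [T [F [F [P [A b]]] ++ [P [A b]]] @ [T [F [P [A b]]]]] ** [E [T [F [P [A b]]]] ** [E [T [F [P [A b]]]]]]]

E
T ** E
F @ T ** E
F ++ P @ T ** E
P ++ P @ T ** E
A ++ P @ T ** E
b ++ P @ T ** E
b ++ A @ T ** E
b ++ b @ T ** E
b ++ b @ F ** E
b ++ b @ P ** E
b ++ b @ A ** E
b ++ b @ b ** E
b ++ b @ b ** T ** E
b ++ b @ b ** F ** E
b ++ b @ b ** P ** E
b ++ b @ b ** A ** E
b ++ b @ b ** b ** E
b ++ b @ b ** b ** T
b ++ b @ b ** b ** F
b ++ b @ b ** b ** P
b ++ b @ b ** b ** A
b ++ b @ b ** b ** b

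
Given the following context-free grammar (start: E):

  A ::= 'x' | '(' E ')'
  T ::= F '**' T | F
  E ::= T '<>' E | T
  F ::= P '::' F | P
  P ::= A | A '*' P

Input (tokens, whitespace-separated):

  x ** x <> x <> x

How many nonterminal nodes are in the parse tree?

[E [T [F [P [A x]]] ** [T [F [P [A x]]]]] <> [E [T [F [P [A x]]]] <> [E [T [F [P [A x]]]]]]]

19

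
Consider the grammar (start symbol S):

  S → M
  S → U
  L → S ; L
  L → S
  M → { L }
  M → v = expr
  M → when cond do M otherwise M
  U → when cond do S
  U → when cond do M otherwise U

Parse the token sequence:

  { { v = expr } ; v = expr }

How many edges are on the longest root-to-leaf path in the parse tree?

[S [M { [L [S [M { [L [S [M v = expr]]] }]] ; [L [S [M v = expr]]]] }]]

8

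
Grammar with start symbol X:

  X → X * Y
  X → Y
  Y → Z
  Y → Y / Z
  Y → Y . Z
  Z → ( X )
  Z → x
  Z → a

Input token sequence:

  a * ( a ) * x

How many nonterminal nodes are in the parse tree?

[X [X [X [Y [Z a]]] * [Y [Z ( [X [Y [Z a]]] )]]] * [Y [Z x]]]

12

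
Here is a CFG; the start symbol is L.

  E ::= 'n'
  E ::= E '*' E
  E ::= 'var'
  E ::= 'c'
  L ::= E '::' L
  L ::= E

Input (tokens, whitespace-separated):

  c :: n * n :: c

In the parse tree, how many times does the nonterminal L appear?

[L [E c] :: [L [E [E n] * [E n]] :: [L [E c]]]]

3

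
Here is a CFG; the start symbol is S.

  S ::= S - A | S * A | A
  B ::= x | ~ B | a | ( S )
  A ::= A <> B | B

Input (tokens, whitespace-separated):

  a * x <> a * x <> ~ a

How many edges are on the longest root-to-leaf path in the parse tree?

[S [S [S [A [B a]]] * [A [A [B x]] <> [B a]]] * [A [A [B x]] <> [B ~ [B a]]]]

5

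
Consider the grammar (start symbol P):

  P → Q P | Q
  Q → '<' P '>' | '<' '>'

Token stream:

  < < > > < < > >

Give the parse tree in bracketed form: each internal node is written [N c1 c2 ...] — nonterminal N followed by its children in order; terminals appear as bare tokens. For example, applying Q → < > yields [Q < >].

[P [Q < [P [Q < >]] >] [P [Q < [P [Q < >]] >]]]

P
Q P
< P > P
< Q > P
< < > > P
< < > > Q
< < > > < P >
< < > > < Q >
< < > > < < > >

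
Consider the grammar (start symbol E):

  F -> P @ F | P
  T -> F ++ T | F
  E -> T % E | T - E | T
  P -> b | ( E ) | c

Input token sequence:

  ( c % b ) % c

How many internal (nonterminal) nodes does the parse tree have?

16

[E [T [F [P ( [E [T [F [P c]]] % [E [T [F [P b]]]]] )]]] % [E [T [F [P c]]]]]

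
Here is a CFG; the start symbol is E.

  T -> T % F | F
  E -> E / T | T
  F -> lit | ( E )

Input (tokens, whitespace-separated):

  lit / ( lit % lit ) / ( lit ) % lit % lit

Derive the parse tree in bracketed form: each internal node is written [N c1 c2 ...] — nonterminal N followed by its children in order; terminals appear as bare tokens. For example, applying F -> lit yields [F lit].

E
E / T
E / T / T
T / T / T
F / T / T
lit / T / T
lit / F / T
lit / ( E ) / T
lit / ( T ) / T
lit / ( T % F ) / T
lit / ( F % F ) / T
lit / ( lit % F ) / T
lit / ( lit % lit ) / T
lit / ( lit % lit ) / T % F
lit / ( lit % lit ) / T % F % F
lit / ( lit % lit ) / F % F % F
lit / ( lit % lit ) / ( E ) % F % F
lit / ( lit % lit ) / ( T ) % F % F
lit / ( lit % lit ) / ( F ) % F % F
lit / ( lit % lit ) / ( lit ) % F % F
lit / ( lit % lit ) / ( lit ) % lit % F
lit / ( lit % lit ) / ( lit ) % lit % lit

[E [E [E [T [F lit]]] / [T [F ( [E [T [T [F lit]] % [F lit]]] )]]] / [T [T [T [F ( [E [T [F lit]]] )]] % [F lit]] % [F lit]]]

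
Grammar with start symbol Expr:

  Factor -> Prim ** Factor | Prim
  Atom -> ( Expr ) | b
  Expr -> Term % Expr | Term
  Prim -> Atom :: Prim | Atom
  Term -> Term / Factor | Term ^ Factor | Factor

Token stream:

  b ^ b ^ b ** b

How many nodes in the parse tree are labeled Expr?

1

[Expr [Term [Term [Term [Factor [Prim [Atom b]]]] ^ [Factor [Prim [Atom b]]]] ^ [Factor [Prim [Atom b]] ** [Factor [Prim [Atom b]]]]]]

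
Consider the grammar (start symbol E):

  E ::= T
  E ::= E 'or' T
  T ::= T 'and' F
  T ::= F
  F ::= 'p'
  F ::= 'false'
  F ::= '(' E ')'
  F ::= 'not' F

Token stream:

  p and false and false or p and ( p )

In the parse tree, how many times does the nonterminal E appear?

3

[E [E [T [T [T [F p]] and [F false]] and [F false]]] or [T [T [F p]] and [F ( [E [T [F p]]] )]]]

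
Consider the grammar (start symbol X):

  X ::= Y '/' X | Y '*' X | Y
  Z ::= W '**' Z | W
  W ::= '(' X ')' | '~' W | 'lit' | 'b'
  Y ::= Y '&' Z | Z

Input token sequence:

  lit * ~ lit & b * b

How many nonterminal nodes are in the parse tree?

16

[X [Y [Z [W lit]]] * [X [Y [Y [Z [W ~ [W lit]]]] & [Z [W b]]] * [X [Y [Z [W b]]]]]]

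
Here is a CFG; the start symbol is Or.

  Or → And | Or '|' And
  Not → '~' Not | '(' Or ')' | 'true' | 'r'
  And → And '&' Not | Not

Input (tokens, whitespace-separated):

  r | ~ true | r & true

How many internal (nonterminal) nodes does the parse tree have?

[Or [Or [Or [And [Not r]]] | [And [Not ~ [Not true]]]] | [And [And [Not r]] & [Not true]]]

12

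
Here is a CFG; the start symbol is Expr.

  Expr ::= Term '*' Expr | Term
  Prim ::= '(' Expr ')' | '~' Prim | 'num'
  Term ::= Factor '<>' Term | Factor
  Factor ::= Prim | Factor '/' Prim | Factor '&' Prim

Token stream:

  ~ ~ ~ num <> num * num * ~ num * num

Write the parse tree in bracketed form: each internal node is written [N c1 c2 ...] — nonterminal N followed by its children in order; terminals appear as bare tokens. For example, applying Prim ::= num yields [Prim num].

Expr
Term * Expr
Factor <> Term * Expr
Prim <> Term * Expr
~ Prim <> Term * Expr
~ ~ Prim <> Term * Expr
~ ~ ~ Prim <> Term * Expr
~ ~ ~ num <> Term * Expr
~ ~ ~ num <> Factor * Expr
~ ~ ~ num <> Prim * Expr
~ ~ ~ num <> num * Expr
~ ~ ~ num <> num * Term * Expr
~ ~ ~ num <> num * Factor * Expr
~ ~ ~ num <> num * Prim * Expr
~ ~ ~ num <> num * num * Expr
~ ~ ~ num <> num * num * Term * Expr
~ ~ ~ num <> num * num * Factor * Expr
~ ~ ~ num <> num * num * Prim * Expr
~ ~ ~ num <> num * num * ~ Prim * Expr
~ ~ ~ num <> num * num * ~ num * Expr
~ ~ ~ num <> num * num * ~ num * Term
~ ~ ~ num <> num * num * ~ num * Factor
~ ~ ~ num <> num * num * ~ num * Prim
~ ~ ~ num <> num * num * ~ num * num

[Expr [Term [Factor [Prim ~ [Prim ~ [Prim ~ [Prim num]]]]] <> [Term [Factor [Prim num]]]] * [Expr [Term [Factor [Prim num]]] * [Expr [Term [Factor [Prim ~ [Prim num]]]] * [Expr [Term [Factor [Prim num]]]]]]]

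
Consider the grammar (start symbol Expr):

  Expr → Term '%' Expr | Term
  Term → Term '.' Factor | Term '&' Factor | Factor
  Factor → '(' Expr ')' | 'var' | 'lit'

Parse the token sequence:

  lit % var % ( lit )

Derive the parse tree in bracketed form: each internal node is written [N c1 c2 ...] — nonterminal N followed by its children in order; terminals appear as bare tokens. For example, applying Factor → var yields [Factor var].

Expr
Term % Expr
Factor % Expr
lit % Expr
lit % Term % Expr
lit % Factor % Expr
lit % var % Expr
lit % var % Term
lit % var % Factor
lit % var % ( Expr )
lit % var % ( Term )
lit % var % ( Factor )
lit % var % ( lit )

[Expr [Term [Factor lit]] % [Expr [Term [Factor var]] % [Expr [Term [Factor ( [Expr [Term [Factor lit]]] )]]]]]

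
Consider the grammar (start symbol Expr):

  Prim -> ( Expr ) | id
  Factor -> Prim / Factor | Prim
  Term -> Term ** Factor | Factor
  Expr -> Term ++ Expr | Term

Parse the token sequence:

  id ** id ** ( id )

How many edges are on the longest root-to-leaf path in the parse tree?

8

[Expr [Term [Term [Term [Factor [Prim id]]] ** [Factor [Prim id]]] ** [Factor [Prim ( [Expr [Term [Factor [Prim id]]]] )]]]]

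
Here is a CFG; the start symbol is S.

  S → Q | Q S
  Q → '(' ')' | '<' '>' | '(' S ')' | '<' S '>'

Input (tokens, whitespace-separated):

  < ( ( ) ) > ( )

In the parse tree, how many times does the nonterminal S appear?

[S [Q < [S [Q ( [S [Q ( )]] )]] >] [S [Q ( )]]]

4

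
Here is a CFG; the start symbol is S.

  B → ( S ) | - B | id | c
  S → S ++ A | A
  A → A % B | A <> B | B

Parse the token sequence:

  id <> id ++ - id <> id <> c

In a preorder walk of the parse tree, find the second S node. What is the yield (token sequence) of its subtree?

[S [S [A [A [B id]] <> [B id]]] ++ [A [A [A [B - [B id]]] <> [B id]] <> [B c]]]

id <> id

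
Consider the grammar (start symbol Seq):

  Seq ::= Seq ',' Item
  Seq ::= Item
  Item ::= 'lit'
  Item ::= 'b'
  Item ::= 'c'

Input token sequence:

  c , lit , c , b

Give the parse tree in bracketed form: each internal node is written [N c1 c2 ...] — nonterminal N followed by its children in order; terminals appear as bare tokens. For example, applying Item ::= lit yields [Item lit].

Seq
Seq , Item
Seq , Item , Item
Seq , Item , Item , Item
Item , Item , Item , Item
c , Item , Item , Item
c , lit , Item , Item
c , lit , c , Item
c , lit , c , b

[Seq [Seq [Seq [Seq [Item c]] , [Item lit]] , [Item c]] , [Item b]]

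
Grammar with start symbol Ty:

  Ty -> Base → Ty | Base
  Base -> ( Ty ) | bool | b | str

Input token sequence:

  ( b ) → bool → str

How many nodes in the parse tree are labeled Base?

[Ty [Base ( [Ty [Base b]] )] → [Ty [Base bool] → [Ty [Base str]]]]

4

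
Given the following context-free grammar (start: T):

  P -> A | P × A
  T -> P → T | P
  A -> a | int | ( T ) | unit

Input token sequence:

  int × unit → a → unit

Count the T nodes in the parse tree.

[T [P [P [A int]] × [A unit]] → [T [P [A a]] → [T [P [A unit]]]]]

3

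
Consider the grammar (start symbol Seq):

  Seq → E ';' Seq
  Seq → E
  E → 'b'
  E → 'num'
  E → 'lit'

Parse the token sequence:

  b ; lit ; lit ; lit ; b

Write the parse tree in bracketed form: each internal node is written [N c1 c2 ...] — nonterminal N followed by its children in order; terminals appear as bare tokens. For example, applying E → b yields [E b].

Seq
E ; Seq
b ; Seq
b ; E ; Seq
b ; lit ; Seq
b ; lit ; E ; Seq
b ; lit ; lit ; Seq
b ; lit ; lit ; E ; Seq
b ; lit ; lit ; lit ; Seq
b ; lit ; lit ; lit ; E
b ; lit ; lit ; lit ; b

[Seq [E b] ; [Seq [E lit] ; [Seq [E lit] ; [Seq [E lit] ; [Seq [E b]]]]]]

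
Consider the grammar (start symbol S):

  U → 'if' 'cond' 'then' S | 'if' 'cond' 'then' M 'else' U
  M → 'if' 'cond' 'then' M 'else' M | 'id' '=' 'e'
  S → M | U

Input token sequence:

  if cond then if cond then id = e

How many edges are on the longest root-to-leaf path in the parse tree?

6

[S [U if cond then [S [U if cond then [S [M id = e]]]]]]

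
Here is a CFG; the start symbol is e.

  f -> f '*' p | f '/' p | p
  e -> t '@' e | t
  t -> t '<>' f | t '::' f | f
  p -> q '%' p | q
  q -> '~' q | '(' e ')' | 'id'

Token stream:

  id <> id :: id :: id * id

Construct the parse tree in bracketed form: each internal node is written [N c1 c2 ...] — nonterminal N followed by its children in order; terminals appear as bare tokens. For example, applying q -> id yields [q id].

[e [t [t [t [t [f [p [q id]]]] <> [f [p [q id]]]] :: [f [p [q id]]]] :: [f [f [p [q id]]] * [p [q id]]]]]

e
t
t :: f
t :: f :: f
t <> f :: f :: f
f <> f :: f :: f
p <> f :: f :: f
q <> f :: f :: f
id <> f :: f :: f
id <> p :: f :: f
id <> q :: f :: f
id <> id :: f :: f
id <> id :: p :: f
id <> id :: q :: f
id <> id :: id :: f
id <> id :: id :: f * p
id <> id :: id :: p * p
id <> id :: id :: q * p
id <> id :: id :: id * p
id <> id :: id :: id * q
id <> id :: id :: id * id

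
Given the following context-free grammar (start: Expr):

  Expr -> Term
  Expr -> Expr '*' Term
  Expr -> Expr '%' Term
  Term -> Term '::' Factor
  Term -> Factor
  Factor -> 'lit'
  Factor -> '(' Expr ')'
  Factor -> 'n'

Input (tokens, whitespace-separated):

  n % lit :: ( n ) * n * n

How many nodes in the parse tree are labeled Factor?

[Expr [Expr [Expr [Expr [Term [Factor n]]] % [Term [Term [Factor lit]] :: [Factor ( [Expr [Term [Factor n]]] )]]] * [Term [Factor n]]] * [Term [Factor n]]]

6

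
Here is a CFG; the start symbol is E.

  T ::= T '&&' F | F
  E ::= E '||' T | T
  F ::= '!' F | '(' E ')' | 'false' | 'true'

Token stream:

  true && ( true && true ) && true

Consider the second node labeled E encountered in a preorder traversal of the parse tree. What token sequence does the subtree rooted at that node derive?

true && true

[E [T [T [T [F true]] && [F ( [E [T [T [F true]] && [F true]]] )]] && [F true]]]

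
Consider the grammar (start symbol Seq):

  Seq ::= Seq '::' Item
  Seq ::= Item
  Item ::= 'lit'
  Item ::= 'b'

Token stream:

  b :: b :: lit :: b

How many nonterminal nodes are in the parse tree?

[Seq [Seq [Seq [Seq [Item b]] :: [Item b]] :: [Item lit]] :: [Item b]]

8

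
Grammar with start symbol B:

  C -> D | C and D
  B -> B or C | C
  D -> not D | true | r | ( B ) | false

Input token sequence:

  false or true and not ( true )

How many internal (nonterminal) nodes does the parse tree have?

[B [B [C [D false]]] or [C [C [D true]] and [D not [D ( [B [C [D true]]] )]]]]

12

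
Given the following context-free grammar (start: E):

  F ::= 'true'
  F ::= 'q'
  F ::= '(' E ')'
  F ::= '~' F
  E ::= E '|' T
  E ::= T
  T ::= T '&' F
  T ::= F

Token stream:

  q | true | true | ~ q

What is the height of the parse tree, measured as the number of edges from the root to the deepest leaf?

6

[E [E [E [E [T [F q]]] | [T [F true]]] | [T [F true]]] | [T [F ~ [F q]]]]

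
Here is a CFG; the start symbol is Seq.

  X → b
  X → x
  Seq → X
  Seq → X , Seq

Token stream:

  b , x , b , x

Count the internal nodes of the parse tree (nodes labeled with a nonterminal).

8

[Seq [X b] , [Seq [X x] , [Seq [X b] , [Seq [X x]]]]]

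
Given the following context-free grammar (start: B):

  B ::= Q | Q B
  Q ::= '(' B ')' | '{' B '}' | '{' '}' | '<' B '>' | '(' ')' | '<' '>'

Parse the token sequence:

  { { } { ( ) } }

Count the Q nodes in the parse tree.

4

[B [Q { [B [Q { }] [B [Q { [B [Q ( )]] }]]] }]]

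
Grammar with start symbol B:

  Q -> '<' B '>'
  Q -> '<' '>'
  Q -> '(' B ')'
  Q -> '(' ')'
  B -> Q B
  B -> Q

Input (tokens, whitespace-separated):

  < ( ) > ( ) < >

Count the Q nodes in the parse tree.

[B [Q < [B [Q ( )]] >] [B [Q ( )] [B [Q < >]]]]

4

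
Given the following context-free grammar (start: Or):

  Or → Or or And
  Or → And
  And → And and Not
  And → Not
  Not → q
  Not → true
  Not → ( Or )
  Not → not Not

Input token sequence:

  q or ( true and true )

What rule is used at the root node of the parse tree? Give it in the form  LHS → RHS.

[Or [Or [And [Not q]]] or [And [Not ( [Or [And [And [Not true]] and [Not true]]] )]]]

Or → Or or And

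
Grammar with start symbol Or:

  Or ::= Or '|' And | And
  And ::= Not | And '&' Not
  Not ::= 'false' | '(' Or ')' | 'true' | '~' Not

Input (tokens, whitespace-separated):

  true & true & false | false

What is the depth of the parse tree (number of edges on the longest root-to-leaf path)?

[Or [Or [And [And [And [Not true]] & [Not true]] & [Not false]]] | [And [Not false]]]

6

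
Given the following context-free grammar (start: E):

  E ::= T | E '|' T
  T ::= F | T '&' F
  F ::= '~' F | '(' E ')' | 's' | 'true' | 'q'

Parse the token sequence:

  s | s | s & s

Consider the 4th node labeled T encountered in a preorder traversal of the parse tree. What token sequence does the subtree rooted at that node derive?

s

[E [E [E [T [F s]]] | [T [F s]]] | [T [T [F s]] & [F s]]]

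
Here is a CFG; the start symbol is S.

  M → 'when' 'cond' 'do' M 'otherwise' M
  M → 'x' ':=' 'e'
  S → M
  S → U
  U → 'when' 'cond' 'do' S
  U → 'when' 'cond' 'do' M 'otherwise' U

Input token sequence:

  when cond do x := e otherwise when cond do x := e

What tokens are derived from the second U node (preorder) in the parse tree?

when cond do x := e

[S [U when cond do [M x := e] otherwise [U when cond do [S [M x := e]]]]]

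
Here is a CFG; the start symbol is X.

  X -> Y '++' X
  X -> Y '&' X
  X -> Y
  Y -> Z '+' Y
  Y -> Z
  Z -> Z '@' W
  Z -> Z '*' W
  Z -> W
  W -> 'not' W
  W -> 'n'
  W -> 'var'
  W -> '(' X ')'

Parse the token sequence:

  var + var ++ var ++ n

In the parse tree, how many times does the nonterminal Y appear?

[X [Y [Z [W var]] + [Y [Z [W var]]]] ++ [X [Y [Z [W var]]] ++ [X [Y [Z [W n]]]]]]

4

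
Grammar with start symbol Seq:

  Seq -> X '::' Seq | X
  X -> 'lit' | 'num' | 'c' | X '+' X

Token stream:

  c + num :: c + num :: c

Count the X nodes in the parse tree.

[Seq [X [X c] + [X num]] :: [Seq [X [X c] + [X num]] :: [Seq [X c]]]]

7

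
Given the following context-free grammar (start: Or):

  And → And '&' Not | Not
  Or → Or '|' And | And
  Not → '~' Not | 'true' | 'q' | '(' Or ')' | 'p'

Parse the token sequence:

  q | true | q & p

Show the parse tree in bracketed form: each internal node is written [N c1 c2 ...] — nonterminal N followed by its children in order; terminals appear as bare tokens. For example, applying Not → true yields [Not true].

[Or [Or [Or [And [Not q]]] | [And [Not true]]] | [And [And [Not q]] & [Not p]]]

Or
Or | And
Or | And | And
And | And | And
Not | And | And
q | And | And
q | Not | And
q | true | And
q | true | And & Not
q | true | Not & Not
q | true | q & Not
q | true | q & p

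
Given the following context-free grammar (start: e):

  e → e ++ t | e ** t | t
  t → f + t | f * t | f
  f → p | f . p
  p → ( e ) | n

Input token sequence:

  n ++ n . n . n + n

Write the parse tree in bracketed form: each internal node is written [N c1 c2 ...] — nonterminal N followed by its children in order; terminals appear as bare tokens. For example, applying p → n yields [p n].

e
e ++ t
t ++ t
f ++ t
p ++ t
n ++ t
n ++ f + t
n ++ f . p + t
n ++ f . p . p + t
n ++ p . p . p + t
n ++ n . p . p + t
n ++ n . n . p + t
n ++ n . n . n + t
n ++ n . n . n + f
n ++ n . n . n + p
n ++ n . n . n + n

[e [e [t [f [p n]]]] ++ [t [f [f [f [p n]] . [p n]] . [p n]] + [t [f [p n]]]]]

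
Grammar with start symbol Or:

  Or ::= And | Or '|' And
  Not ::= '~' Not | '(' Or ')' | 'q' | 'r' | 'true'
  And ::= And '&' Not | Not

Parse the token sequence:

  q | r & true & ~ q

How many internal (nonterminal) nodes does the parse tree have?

11

[Or [Or [And [Not q]]] | [And [And [And [Not r]] & [Not true]] & [Not ~ [Not q]]]]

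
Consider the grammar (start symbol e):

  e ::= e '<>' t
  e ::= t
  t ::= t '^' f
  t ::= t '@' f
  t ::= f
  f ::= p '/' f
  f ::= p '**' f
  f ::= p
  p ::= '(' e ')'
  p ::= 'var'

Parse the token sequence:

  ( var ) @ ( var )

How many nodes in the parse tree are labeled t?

4

[e [t [t [f [p ( [e [t [f [p var]]]] )]]] @ [f [p ( [e [t [f [p var]]]] )]]]]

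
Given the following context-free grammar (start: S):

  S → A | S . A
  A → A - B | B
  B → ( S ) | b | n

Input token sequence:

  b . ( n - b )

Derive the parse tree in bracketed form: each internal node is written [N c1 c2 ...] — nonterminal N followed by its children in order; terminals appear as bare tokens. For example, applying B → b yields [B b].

[S [S [A [B b]]] . [A [B ( [S [A [A [B n]] - [B b]]] )]]]

S
S . A
A . A
B . A
b . A
b . B
b . ( S )
b . ( A )
b . ( A - B )
b . ( B - B )
b . ( n - B )
b . ( n - b )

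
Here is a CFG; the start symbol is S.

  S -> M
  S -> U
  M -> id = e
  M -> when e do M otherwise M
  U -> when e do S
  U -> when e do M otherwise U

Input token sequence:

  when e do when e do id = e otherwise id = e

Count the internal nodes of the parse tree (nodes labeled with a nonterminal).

[S [U when e do [S [M when e do [M id = e] otherwise [M id = e]]]]]

6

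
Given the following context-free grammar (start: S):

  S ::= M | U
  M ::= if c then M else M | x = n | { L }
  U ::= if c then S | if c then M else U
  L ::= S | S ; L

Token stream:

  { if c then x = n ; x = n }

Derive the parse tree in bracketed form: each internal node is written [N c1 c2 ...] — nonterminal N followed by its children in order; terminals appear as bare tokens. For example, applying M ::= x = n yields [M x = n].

S
M
{ L }
{ S ; L }
{ U ; L }
{ if c then S ; L }
{ if c then M ; L }
{ if c then x = n ; L }
{ if c then x = n ; S }
{ if c then x = n ; M }
{ if c then x = n ; x = n }

[S [M { [L [S [U if c then [S [M x = n]]]] ; [L [S [M x = n]]]] }]]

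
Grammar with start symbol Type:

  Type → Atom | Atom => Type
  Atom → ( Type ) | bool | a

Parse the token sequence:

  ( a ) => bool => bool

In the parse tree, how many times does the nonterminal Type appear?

4

[Type [Atom ( [Type [Atom a]] )] => [Type [Atom bool] => [Type [Atom bool]]]]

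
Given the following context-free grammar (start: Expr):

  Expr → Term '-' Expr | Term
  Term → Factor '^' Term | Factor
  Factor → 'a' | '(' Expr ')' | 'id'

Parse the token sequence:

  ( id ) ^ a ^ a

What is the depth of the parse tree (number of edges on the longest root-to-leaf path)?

[Expr [Term [Factor ( [Expr [Term [Factor id]]] )] ^ [Term [Factor a] ^ [Term [Factor a]]]]]

6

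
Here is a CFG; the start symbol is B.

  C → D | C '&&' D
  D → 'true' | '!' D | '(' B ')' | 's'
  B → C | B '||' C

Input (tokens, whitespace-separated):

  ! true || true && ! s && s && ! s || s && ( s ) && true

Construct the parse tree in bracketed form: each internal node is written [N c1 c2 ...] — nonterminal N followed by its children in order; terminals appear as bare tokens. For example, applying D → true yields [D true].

[B [B [B [C [D ! [D true]]]] || [C [C [C [C [D true]] && [D ! [D s]]] && [D s]] && [D ! [D s]]]] || [C [C [C [D s]] && [D ( [B [C [D s]]] )]] && [D true]]]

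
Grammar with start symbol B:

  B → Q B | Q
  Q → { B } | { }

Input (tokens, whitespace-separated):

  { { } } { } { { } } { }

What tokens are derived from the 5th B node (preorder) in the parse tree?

{ }

[B [Q { [B [Q { }]] }] [B [Q { }] [B [Q { [B [Q { }]] }] [B [Q { }]]]]]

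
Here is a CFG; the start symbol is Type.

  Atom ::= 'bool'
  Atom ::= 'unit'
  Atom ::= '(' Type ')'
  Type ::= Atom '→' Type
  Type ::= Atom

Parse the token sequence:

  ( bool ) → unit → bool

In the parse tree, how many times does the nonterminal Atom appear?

[Type [Atom ( [Type [Atom bool]] )] → [Type [Atom unit] → [Type [Atom bool]]]]

4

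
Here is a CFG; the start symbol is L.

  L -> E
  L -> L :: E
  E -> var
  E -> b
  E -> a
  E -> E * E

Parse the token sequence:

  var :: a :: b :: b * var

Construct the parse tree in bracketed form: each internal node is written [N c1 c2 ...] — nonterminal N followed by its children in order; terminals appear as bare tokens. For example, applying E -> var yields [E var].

[L [L [L [L [E var]] :: [E a]] :: [E b]] :: [E [E b] * [E var]]]

L
L :: E
L :: E :: E
L :: E :: E :: E
E :: E :: E :: E
var :: E :: E :: E
var :: a :: E :: E
var :: a :: b :: E
var :: a :: b :: E * E
var :: a :: b :: b * E
var :: a :: b :: b * var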